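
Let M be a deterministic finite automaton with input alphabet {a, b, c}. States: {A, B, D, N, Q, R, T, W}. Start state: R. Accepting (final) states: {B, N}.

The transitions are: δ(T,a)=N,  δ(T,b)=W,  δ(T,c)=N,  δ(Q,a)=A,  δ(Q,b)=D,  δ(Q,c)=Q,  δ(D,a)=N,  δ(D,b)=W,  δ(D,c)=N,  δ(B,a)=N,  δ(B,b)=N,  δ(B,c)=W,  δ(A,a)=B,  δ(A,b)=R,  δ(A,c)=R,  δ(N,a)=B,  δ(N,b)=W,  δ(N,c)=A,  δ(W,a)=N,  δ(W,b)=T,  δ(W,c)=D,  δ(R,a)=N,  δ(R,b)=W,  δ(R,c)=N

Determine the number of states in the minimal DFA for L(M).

Reachable states from the start: {A,B,D,N,R,T,W}. Unreachable: {Q} — drop them.
Start with accepting vs non-accepting: {B,N} | {A,D,R,T,W}.
Refine {B,N} on symbol b: members go to different blocks, giving {N} and {B}.
Split {A,D,R,T,W} by δ(·,a) → {D,R,T,W} and {A}.
Refine {D,R,T,W} on symbol c: members go to different blocks, giving {D,R,T} and {W}.
The partition is now stable with 5 blocks: {N} | {D,R,T} | {B} | {A} | {W}.

5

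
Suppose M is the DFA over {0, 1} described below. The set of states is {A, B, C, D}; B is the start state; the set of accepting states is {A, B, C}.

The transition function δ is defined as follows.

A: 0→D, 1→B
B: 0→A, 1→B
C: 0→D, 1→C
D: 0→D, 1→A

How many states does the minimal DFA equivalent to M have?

3

States {C} cannot be reached from the start state, so discard them.
P0 = {A,B} | {D}.
On input 0, block {A,B} splits into {A} and {B}.
No further refinement is possible. Final partition (3 blocks): {A} | {D} | {B}.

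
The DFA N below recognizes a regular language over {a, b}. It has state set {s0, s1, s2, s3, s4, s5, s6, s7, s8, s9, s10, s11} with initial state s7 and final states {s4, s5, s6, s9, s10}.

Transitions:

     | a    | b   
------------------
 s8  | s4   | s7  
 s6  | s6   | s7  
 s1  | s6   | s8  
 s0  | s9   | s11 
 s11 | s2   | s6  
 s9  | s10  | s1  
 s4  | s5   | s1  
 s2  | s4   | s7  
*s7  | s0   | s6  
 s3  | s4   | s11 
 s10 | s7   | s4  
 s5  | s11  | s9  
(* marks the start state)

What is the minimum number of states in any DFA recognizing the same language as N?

Reachable states from the start: {s0,s1,s2,s4,s5,s6,s7,s8,s9,s10,s11}. Unreachable: {s3} — drop them.
Initial partition by acceptance: {s4,s5,s6,s9,s10} | {s0,s1,s2,s7,s8,s11}.
Split {s4,s5,s6,s9,s10} by δ(·,a) → {s4,s6,s9} and {s5,s10}.
On input a, block {s4,s6,s9} splits into {s4,s9} and {s6}.
Refine {s0,s1,s2,s7,s8,s11} on symbol a: members go to different blocks, giving {s0,s2,s8} and {s7,s11} and {s1}.
Stable partition: {s4,s9} | {s0,s2,s8} | {s5,s10} | {s6} | {s7,s11} | {s1} — 6 equivalence classes.

6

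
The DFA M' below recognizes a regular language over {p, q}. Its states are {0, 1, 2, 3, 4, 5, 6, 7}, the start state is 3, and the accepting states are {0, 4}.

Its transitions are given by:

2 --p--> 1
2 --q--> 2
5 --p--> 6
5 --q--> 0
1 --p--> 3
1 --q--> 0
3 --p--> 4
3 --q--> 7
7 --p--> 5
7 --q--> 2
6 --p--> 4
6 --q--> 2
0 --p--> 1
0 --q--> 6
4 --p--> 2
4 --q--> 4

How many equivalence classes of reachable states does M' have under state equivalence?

5

Start with accepting vs non-accepting: {0,4} | {1,2,3,5,6,7}.
On input q, block {0,4} splits into {0} and {4}.
Split {1,2,3,5,6,7} by δ(·,p) → {1,2,5,7} and {3,6}.
Split {1,2,5,7} by δ(·,p) → {1,5} and {2,7}.
Stable partition: {0} | {1,5} | {4} | {3,6} | {2,7} — 5 equivalence classes.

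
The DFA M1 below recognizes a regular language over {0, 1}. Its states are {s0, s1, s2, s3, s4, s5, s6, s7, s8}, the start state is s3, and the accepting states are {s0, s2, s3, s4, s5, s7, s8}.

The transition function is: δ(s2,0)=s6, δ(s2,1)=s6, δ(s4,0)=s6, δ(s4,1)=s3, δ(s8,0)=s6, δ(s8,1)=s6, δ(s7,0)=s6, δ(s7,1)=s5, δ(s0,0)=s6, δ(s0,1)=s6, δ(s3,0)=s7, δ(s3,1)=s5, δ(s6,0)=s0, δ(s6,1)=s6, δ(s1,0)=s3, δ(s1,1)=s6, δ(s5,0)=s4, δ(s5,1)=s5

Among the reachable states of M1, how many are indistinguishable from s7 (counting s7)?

2

States {s1,s2,s8} cannot be reached from the start state, so discard them.
Initial partition by acceptance: {s0,s3,s4,s5,s7} | {s6}.
Refine {s0,s3,s4,s5,s7} on symbol 0: members go to different blocks, giving {s0,s4,s7} and {s3,s5}.
Refine {s0,s4,s7} on symbol 1: members go to different blocks, giving {s4,s7} and {s0}.
The partition is now stable with 4 blocks: {s4,s7} | {s6} | {s3,s5} | {s0}.
State s7 belongs to the block {s4,s7}, which has 2 states.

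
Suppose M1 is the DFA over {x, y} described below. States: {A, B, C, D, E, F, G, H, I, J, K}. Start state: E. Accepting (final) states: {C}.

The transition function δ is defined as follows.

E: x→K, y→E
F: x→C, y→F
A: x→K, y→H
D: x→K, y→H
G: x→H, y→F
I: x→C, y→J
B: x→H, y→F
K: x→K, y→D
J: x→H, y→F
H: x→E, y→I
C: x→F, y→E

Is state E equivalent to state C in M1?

No

States {A,B,G} cannot be reached from the start state, so discard them.
P0 = {C} | {D,E,F,H,I,J,K}.
Split {D,E,F,H,I,J,K} by δ(·,x) → {D,E,H,J,K} and {F,I}.
On input y, block {D,E,H,J,K} splits into {D,E,K} and {H,J}.
Refine {D,E,K} on symbol y: members go to different blocks, giving {E,K} and {D}.
Split {E,K} by δ(·,y) → {E} and {K}.
Split {F,I} by δ(·,y) → {F} and {I}.
On input x, block {H,J} splits into {H} and {J}.
No further refinement is possible. Final partition (8 blocks): {C} | {E} | {F} | {H} | {D} | {K} | {I} | {J}.
E and C end up in different blocks, so they are distinguishable. For instance, the string 'ε' is accepted from only C.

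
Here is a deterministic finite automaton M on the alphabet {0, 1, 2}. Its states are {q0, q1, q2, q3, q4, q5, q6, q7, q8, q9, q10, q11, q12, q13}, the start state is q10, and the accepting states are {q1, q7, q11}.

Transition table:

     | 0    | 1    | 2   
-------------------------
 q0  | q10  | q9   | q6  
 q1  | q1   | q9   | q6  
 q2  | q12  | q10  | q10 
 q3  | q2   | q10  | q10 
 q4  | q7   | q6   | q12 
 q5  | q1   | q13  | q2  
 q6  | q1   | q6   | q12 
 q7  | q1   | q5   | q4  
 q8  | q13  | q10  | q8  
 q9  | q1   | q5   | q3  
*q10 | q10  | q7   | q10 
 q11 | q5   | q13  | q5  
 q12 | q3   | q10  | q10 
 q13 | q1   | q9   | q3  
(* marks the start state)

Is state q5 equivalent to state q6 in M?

States {q0,q8,q11} cannot be reached from the start state, so discard them.
P0 = {q1,q7} | {q2,q3,q4,q5,q6,q9,q10,q12,q13}.
Refine {q2,q3,q4,q5,q6,q9,q10,q12,q13} on symbol 0: members go to different blocks, giving {q4,q5,q6,q9,q13} and {q2,q3,q10,q12}.
Refine {q2,q3,q10,q12} on symbol 1: members go to different blocks, giving {q2,q3,q12} and {q10}.
Stable partition: {q1,q7} | {q4,q5,q6,q9,q13} | {q2,q3,q12} | {q10} — 4 equivalence classes.
q5 and q6 lie in the same block of the stable partition, so they are equivalent — no string distinguishes them.

Yes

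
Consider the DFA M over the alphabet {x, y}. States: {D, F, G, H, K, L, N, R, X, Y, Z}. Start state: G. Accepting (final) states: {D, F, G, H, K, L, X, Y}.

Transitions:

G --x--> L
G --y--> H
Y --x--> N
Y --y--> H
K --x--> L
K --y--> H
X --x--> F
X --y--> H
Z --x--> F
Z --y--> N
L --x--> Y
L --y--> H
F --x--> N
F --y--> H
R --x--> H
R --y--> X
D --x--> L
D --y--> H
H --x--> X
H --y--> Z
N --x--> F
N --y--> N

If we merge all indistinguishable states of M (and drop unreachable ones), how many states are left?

States {D,K,R} cannot be reached from the start state, so discard them.
Start with accepting vs non-accepting: {F,G,H,L,X,Y} | {N,Z}.
Refine {F,G,H,L,X,Y} on symbol x: members go to different blocks, giving {G,H,L,X} and {F,Y}.
Split {G,H,L,X} by δ(·,x) → {G,H} and {L,X}.
Split {G,H} by δ(·,y) → {H} and {G}.
The partition is now stable with 5 blocks: {H} | {N,Z} | {F,Y} | {L,X} | {G}.

5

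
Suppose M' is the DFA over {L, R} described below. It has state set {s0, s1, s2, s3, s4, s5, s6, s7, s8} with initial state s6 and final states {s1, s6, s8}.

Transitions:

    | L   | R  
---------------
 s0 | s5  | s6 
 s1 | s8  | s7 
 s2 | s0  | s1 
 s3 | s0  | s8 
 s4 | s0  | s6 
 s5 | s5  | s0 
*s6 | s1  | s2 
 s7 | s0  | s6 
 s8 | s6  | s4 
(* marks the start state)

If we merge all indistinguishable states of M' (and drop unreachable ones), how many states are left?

Reachable states from the start: {s0,s1,s2,s4,s5,s6,s7,s8}. Unreachable: {s3} — drop them.
P0 = {s1,s6,s8} | {s0,s2,s4,s5,s7}.
Refine {s0,s2,s4,s5,s7} on symbol R: members go to different blocks, giving {s0,s2,s4,s7} and {s5}.
Split {s0,s2,s4,s7} by δ(·,L) → {s2,s4,s7} and {s0}.
Stable partition: {s1,s6,s8} | {s2,s4,s7} | {s5} | {s0} — 4 equivalence classes.

4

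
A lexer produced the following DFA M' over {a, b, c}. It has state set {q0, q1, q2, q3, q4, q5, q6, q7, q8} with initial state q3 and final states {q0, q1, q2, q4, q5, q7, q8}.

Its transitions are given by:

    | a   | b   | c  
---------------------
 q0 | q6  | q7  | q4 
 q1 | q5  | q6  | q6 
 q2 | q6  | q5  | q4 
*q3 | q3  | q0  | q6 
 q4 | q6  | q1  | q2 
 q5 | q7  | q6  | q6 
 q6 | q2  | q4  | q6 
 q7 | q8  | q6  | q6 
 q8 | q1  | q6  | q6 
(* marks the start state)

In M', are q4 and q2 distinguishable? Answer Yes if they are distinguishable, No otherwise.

No

Every state is reachable, so we keep all 9.
Initial partition by acceptance: {q0,q1,q2,q4,q5,q7,q8} | {q3,q6}.
Refine {q0,q1,q2,q4,q5,q7,q8} on symbol a: members go to different blocks, giving {q1,q5,q7,q8} and {q0,q2,q4}.
Refine {q3,q6} on symbol a: members go to different blocks, giving {q3} and {q6}.
Stable partition: {q1,q5,q7,q8} | {q3} | {q0,q2,q4} | {q6} — 4 equivalence classes.
q4 and q2 lie in the same block of the stable partition, so they are equivalent — no string distinguishes them.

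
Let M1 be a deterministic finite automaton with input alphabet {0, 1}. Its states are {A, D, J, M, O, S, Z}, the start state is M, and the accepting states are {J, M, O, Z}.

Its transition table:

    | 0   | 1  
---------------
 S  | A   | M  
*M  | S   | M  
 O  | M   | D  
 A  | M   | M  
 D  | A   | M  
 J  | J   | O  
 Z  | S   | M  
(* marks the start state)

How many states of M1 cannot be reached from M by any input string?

BFS from M reaches {A, M, S}; the 4 state(s) D, J, O, Z are never visited.

4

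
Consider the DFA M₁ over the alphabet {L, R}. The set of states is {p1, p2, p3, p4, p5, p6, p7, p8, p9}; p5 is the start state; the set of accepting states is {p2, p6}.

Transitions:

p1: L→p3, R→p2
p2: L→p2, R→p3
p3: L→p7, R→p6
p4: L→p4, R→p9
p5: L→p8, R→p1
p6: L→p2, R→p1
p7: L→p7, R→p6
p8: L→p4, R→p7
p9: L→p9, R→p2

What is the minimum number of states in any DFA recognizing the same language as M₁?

3

Every state is reachable, so we keep all 9.
Start with accepting vs non-accepting: {p2,p6} | {p1,p3,p4,p5,p7,p8,p9}.
Refine {p1,p3,p4,p5,p7,p8,p9} on symbol R: members go to different blocks, giving {p1,p3,p7,p9} and {p4,p5,p8}.
No further refinement is possible. Final partition (3 blocks): {p2,p6} | {p1,p3,p7,p9} | {p4,p5,p8}.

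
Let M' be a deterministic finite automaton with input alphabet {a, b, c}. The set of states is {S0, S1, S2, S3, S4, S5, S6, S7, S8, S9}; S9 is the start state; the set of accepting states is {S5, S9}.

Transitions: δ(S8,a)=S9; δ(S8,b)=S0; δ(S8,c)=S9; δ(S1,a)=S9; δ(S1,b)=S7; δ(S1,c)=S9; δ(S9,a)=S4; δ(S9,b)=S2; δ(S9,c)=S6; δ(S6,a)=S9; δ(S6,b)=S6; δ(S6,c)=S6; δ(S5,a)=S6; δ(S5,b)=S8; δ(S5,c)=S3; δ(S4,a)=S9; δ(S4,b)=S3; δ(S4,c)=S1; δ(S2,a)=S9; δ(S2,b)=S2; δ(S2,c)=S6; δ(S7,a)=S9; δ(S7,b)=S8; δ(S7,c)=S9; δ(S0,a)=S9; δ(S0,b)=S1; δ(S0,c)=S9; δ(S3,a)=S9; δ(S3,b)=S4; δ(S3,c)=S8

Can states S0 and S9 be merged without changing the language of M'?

Reachable states from the start: {S0,S1,S2,S3,S4,S6,S7,S8,S9}. Unreachable: {S5} — drop them.
P0 = {S9} | {S0,S1,S2,S3,S4,S6,S7,S8}.
Split {S0,S1,S2,S3,S4,S6,S7,S8} by δ(·,c) → {S0,S1,S7,S8} and {S2,S3,S4,S6}.
Split {S2,S3,S4,S6} by δ(·,c) → {S2,S6} and {S3,S4}.
Stable partition: {S9} | {S0,S1,S7,S8} | {S2,S6} | {S3,S4} — 4 equivalence classes.
S0 and S9 end up in different blocks, so they are distinguishable. For instance, the string 'ε' is accepted from only S9.

No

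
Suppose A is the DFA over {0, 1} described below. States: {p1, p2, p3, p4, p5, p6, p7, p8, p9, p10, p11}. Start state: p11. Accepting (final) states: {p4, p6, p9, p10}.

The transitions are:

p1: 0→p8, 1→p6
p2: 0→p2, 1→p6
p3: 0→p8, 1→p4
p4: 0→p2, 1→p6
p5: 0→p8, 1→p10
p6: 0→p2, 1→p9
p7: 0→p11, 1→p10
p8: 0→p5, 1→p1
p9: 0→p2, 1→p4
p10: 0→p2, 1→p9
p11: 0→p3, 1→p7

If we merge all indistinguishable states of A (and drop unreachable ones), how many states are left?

4

All states are reachable from the start state.
Start with accepting vs non-accepting: {p4,p6,p9,p10} | {p1,p2,p3,p5,p7,p8,p11}.
On input 1, block {p1,p2,p3,p5,p7,p8,p11} splits into {p1,p2,p3,p5,p7} and {p8,p11}.
On input 0, block {p1,p2,p3,p5,p7} splits into {p1,p3,p5,p7} and {p2}.
The partition is now stable with 4 blocks: {p4,p6,p9,p10} | {p1,p3,p5,p7} | {p8,p11} | {p2}.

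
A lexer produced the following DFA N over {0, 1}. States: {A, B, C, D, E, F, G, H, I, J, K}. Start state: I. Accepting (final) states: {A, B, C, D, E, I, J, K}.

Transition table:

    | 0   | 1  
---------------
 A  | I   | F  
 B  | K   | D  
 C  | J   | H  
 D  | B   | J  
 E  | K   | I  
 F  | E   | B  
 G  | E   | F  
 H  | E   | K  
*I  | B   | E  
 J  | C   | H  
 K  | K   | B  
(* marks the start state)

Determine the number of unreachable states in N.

3

Starting at I and following transitions, the reachable set is {B, C, D, E, H, I, J, K}. That leaves A, F, G unreachable — 3 in total.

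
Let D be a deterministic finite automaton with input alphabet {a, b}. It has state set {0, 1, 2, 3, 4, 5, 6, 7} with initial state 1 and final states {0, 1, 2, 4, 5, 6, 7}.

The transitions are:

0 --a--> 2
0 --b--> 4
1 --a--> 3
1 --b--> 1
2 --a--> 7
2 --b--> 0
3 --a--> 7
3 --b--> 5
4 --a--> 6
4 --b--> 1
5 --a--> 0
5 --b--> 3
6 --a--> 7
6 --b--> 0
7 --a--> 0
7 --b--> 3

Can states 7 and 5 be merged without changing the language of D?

Every state is reachable, so we keep all 8.
P0 = {0,1,2,4,5,6,7} | {3}.
Split {0,1,2,4,5,6,7} by δ(·,a) → {0,2,4,5,6,7} and {1}.
Refine {0,2,4,5,6,7} on symbol b: members go to different blocks, giving {0,2,6} and {5,7} and {4}.
On input a, block {0,2,6} splits into {2,6} and {0}.
The partition is now stable with 6 blocks: {2,6} | {3} | {1} | {5,7} | {4} | {0}.
7 and 5 lie in the same block of the stable partition, so they are equivalent — no string distinguishes them.

Yes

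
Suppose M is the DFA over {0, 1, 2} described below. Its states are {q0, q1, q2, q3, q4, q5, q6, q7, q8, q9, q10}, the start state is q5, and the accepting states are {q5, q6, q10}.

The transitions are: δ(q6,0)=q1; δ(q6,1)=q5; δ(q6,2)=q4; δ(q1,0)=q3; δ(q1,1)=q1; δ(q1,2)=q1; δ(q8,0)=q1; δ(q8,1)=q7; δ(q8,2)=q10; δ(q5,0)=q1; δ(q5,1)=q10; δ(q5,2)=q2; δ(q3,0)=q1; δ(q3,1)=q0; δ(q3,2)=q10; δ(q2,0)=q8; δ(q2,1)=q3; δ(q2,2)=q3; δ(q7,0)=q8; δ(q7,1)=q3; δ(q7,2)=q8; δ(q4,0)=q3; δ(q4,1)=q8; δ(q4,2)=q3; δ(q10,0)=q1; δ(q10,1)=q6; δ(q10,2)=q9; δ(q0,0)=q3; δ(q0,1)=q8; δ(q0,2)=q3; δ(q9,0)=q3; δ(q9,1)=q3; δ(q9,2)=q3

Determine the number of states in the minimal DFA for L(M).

All states are reachable from the start state.
Initial partition by acceptance: {q5,q6,q10} | {q0,q1,q2,q3,q4,q7,q8,q9}.
Split {q0,q1,q2,q3,q4,q7,q8,q9} by δ(·,2) → {q0,q1,q2,q4,q7,q9} and {q3,q8}.
On input 1, block {q0,q1,q2,q4,q7,q9} splits into {q0,q2,q4,q7,q9} and {q1}.
Stable partition: {q5,q6,q10} | {q0,q2,q4,q7,q9} | {q3,q8} | {q1} — 4 equivalence classes.

4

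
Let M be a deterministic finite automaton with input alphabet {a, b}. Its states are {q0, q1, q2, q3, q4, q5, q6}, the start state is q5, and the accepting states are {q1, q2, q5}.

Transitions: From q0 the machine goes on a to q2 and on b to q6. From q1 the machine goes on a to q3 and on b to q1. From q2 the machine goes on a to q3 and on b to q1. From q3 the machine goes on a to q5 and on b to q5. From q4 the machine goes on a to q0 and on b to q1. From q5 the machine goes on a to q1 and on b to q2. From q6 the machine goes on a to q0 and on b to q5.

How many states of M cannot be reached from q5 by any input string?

3

Starting at q5 and following transitions, the reachable set is {q1, q2, q3, q5}. That leaves q0, q4, q6 unreachable — 3 in total.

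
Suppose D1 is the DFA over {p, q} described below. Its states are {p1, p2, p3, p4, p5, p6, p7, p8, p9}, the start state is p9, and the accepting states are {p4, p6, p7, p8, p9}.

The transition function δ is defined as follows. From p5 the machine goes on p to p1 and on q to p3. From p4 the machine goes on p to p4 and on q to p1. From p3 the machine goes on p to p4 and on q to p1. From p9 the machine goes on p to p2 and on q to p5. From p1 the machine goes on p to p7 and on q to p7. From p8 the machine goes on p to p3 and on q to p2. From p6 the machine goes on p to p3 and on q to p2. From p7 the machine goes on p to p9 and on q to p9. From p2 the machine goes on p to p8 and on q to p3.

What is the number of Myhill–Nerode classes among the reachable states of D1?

8

Reachable states from the start: {p1,p2,p3,p4,p5,p7,p8,p9}. Unreachable: {p6} — drop them.
Initial partition by acceptance: {p4,p7,p8,p9} | {p1,p2,p3,p5}.
Refine {p4,p7,p8,p9} on symbol p: members go to different blocks, giving {p4,p7} and {p8,p9}.
Split {p4,p7} by δ(·,p) → {p4} and {p7}.
On input p, block {p1,p2,p3,p5} splits into {p1} and {p2} and {p3} and {p5}.
Refine {p8,p9} on symbol p: members go to different blocks, giving {p8} and {p9}.
No further refinement is possible. Final partition (8 blocks): {p4} | {p1} | {p8} | {p7} | {p2} | {p3} | {p5} | {p9}.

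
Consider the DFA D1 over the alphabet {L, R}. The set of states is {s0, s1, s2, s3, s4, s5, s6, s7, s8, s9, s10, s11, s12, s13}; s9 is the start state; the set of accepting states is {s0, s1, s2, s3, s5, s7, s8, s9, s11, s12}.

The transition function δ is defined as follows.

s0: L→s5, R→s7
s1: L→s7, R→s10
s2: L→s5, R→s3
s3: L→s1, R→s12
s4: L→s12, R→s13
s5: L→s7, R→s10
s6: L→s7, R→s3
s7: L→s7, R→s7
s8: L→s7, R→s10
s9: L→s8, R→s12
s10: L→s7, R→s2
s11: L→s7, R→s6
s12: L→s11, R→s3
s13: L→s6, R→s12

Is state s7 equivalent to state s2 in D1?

Reachable states from the start: {s1,s2,s3,s5,s6,s7,s8,s9,s10,s11,s12}. Unreachable: {s0,s4,s13} — drop them.
P0 = {s1,s2,s3,s5,s7,s8,s9,s11,s12} | {s6,s10}.
Split {s1,s2,s3,s5,s7,s8,s9,s11,s12} by δ(·,R) → {s2,s3,s7,s9,s12} and {s1,s5,s8,s11}.
On input L, block {s2,s3,s7,s9,s12} splits into {s2,s3,s9,s12} and {s7}.
No further refinement is possible. Final partition (4 blocks): {s2,s3,s9,s12} | {s6,s10} | {s1,s5,s8,s11} | {s7}.
s7 and s2 end up in different blocks, so they are distinguishable. For instance, the string 'LR' is accepted from only s7.

No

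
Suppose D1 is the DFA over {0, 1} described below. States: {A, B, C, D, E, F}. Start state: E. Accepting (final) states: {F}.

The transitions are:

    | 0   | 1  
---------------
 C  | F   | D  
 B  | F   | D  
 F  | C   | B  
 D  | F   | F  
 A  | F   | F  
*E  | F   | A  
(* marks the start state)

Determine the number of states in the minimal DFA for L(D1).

3

Every state is reachable, so we keep all 6.
Start with accepting vs non-accepting: {F} | {A,B,C,D,E}.
On input 1, block {A,B,C,D,E} splits into {B,C,E} and {A,D}.
The partition is now stable with 3 blocks: {F} | {B,C,E} | {A,D}.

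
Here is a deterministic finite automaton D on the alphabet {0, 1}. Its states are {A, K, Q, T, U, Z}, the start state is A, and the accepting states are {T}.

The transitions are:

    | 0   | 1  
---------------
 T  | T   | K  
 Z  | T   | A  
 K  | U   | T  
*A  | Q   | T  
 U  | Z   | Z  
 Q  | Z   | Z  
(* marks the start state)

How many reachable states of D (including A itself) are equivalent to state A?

2

Initial partition by acceptance: {T} | {A,K,Q,U,Z}.
Refine {A,K,Q,U,Z} on symbol 0: members go to different blocks, giving {A,K,Q,U} and {Z}.
On input 0, block {A,K,Q,U} splits into {Q,U} and {A,K}.
Stable partition: {T} | {Q,U} | {Z} | {A,K} — 4 equivalence classes.
The equivalence class containing A is {A,K}, of size 2.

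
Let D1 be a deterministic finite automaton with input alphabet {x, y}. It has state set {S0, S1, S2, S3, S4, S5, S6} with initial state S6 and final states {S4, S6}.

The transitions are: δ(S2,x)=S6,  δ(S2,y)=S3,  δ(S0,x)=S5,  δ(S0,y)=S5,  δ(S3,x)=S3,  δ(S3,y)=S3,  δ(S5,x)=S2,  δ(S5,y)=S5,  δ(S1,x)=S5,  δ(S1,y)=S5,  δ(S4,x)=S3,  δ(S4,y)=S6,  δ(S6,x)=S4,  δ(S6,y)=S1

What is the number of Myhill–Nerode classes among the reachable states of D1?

Reachable states from the start: {S1,S2,S3,S4,S5,S6}. Unreachable: {S0} — drop them.
P0 = {S4,S6} | {S1,S2,S3,S5}.
Split {S4,S6} by δ(·,x) → {S4} and {S6}.
Split {S1,S2,S3,S5} by δ(·,x) → {S1,S3,S5} and {S2}.
Split {S1,S3,S5} by δ(·,x) → {S1,S3} and {S5}.
Split {S1,S3} by δ(·,x) → {S1} and {S3}.
The partition is now stable with 6 blocks: {S4} | {S1} | {S6} | {S2} | {S5} | {S3}.

6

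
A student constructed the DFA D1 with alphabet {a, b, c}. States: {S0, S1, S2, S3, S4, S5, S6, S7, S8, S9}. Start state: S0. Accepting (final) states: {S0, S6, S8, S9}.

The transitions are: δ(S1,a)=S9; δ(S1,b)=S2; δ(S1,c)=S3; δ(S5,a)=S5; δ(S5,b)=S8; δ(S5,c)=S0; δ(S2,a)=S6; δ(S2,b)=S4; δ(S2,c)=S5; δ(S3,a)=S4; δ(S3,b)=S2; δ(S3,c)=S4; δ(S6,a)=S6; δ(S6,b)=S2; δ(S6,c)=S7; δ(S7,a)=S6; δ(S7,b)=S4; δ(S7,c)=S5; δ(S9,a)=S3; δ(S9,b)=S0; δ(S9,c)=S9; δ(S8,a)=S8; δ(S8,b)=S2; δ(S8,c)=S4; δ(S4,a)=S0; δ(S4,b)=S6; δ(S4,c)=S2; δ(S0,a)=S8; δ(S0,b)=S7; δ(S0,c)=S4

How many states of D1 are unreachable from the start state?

3

Starting at S0 and following transitions, the reachable set is {S0, S2, S4, S5, S6, S7, S8}. That leaves S1, S3, S9 unreachable — 3 in total.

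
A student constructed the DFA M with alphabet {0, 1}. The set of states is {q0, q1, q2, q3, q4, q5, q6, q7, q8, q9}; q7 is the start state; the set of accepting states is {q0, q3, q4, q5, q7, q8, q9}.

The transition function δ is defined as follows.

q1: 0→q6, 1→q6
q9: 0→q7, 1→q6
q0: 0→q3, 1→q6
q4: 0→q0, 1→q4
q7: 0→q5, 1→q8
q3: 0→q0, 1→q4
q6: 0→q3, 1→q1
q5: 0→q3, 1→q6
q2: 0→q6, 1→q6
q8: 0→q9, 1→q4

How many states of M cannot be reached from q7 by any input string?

No path from q7 leads to q2; the other 9 states are all reachable.

1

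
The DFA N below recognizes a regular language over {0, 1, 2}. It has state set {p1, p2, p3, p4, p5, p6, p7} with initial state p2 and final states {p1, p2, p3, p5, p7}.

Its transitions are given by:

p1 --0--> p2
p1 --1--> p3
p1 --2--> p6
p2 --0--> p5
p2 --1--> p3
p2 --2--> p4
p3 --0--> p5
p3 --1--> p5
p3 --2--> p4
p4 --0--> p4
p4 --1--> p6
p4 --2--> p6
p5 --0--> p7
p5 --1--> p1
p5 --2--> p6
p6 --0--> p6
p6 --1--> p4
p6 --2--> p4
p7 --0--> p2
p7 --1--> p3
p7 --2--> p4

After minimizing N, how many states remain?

Every state is reachable, so we keep all 7.
Start with accepting vs non-accepting: {p1,p2,p3,p5,p7} | {p4,p6}.
Stable partition: {p1,p2,p3,p5,p7} | {p4,p6} — 2 equivalence classes.

2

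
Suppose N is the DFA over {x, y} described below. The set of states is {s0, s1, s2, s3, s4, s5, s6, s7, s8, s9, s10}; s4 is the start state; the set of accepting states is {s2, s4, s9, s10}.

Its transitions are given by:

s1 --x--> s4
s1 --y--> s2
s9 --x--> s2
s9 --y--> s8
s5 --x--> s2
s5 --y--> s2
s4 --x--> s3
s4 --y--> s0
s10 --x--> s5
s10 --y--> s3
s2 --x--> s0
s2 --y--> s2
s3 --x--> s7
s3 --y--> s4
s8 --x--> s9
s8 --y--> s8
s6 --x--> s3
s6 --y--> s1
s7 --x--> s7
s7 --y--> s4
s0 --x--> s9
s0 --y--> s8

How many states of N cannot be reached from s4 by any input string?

Starting at s4 and following transitions, the reachable set is {s0, s2, s3, s4, s7, s8, s9}. That leaves s1, s5, s6, s10 unreachable — 4 in total.

4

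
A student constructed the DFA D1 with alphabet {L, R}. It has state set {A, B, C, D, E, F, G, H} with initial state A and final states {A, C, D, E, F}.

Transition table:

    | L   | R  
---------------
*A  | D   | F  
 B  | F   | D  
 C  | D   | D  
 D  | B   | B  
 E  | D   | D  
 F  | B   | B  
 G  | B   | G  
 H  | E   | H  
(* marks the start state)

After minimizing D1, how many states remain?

3

Reachable states from the start: {A,B,D,F}. Unreachable: {C,E,G,H} — drop them.
P0 = {A,D,F} | {B}.
On input L, block {A,D,F} splits into {D,F} and {A}.
No further refinement is possible. Final partition (3 blocks): {D,F} | {B} | {A}.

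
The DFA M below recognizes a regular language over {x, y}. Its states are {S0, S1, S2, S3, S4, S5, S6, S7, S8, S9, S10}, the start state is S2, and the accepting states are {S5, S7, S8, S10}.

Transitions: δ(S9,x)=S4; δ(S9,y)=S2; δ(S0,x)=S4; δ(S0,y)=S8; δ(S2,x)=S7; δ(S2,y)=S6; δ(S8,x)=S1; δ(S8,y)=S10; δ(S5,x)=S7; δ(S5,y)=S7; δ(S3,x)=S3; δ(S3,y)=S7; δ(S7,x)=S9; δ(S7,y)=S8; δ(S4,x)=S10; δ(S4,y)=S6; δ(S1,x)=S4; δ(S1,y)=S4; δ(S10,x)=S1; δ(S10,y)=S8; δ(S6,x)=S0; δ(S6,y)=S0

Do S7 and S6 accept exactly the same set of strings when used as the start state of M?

States {S3,S5} cannot be reached from the start state, so discard them.
Start with accepting vs non-accepting: {S7,S8,S10} | {S0,S1,S2,S4,S6,S9}.
Refine {S0,S1,S2,S4,S6,S9} on symbol x: members go to different blocks, giving {S0,S1,S6,S9} and {S2,S4}.
Refine {S0,S1,S6,S9} on symbol x: members go to different blocks, giving {S0,S1,S9} and {S6}.
Split {S0,S1,S9} by δ(·,y) → {S1,S9} and {S0}.
The partition is now stable with 5 blocks: {S7,S8,S10} | {S1,S9} | {S2,S4} | {S6} | {S0}.
S7 and S6 end up in different blocks, so they are distinguishable. For instance, the string 'ε' is accepted from only S7.

No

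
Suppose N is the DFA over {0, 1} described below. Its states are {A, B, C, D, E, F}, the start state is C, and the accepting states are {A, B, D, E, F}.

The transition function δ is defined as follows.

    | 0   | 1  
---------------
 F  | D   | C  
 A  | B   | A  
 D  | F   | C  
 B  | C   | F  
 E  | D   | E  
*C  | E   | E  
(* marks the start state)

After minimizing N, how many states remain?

3

First remove the unreachable states {A,B}; 4 states remain.
P0 = {D,E,F} | {C}.
Split {D,E,F} by δ(·,1) → {D,F} and {E}.
No further refinement is possible. Final partition (3 blocks): {D,F} | {C} | {E}.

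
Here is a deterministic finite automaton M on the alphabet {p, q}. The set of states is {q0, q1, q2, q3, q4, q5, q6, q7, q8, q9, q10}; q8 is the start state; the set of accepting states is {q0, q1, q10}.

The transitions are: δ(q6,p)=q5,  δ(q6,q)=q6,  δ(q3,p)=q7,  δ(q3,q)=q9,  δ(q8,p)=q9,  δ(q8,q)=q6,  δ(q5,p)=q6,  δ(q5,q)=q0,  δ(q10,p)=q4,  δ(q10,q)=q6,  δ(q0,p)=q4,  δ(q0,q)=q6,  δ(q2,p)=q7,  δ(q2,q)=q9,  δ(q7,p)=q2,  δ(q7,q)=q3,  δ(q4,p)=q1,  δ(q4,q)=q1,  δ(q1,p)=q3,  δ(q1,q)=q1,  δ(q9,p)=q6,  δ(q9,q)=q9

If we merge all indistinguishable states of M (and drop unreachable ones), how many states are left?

States {q10} cannot be reached from the start state, so discard them.
P0 = {q0,q1} | {q2,q3,q4,q5,q6,q7,q8,q9}.
Refine {q0,q1} on symbol q: members go to different blocks, giving {q0} and {q1}.
Split {q2,q3,q4,q5,q6,q7,q8,q9} by δ(·,p) → {q2,q3,q5,q6,q7,q8,q9} and {q4}.
Split {q2,q3,q5,q6,q7,q8,q9} by δ(·,q) → {q2,q3,q6,q7,q8,q9} and {q5}.
On input p, block {q2,q3,q6,q7,q8,q9} splits into {q2,q3,q7,q8,q9} and {q6}.
Split {q2,q3,q7,q8,q9} by δ(·,p) → {q2,q3,q7,q8} and {q9}.
Refine {q2,q3,q7,q8} on symbol p: members go to different blocks, giving {q2,q3,q7} and {q8}.
Refine {q2,q3,q7} on symbol q: members go to different blocks, giving {q2,q3} and {q7}.
The partition is now stable with 9 blocks: {q0} | {q2,q3} | {q1} | {q4} | {q5} | {q6} | {q9} | {q8} | {q7}.

9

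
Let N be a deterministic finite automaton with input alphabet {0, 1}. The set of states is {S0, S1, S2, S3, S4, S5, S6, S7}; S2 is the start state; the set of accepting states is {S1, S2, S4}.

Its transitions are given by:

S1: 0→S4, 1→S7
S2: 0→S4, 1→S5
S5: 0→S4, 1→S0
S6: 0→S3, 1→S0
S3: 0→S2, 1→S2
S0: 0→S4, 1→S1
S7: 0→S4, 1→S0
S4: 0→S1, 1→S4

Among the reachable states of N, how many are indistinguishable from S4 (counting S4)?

1

States {S3,S6} cannot be reached from the start state, so discard them.
Start with accepting vs non-accepting: {S1,S2,S4} | {S0,S5,S7}.
Split {S1,S2,S4} by δ(·,1) → {S1,S2} and {S4}.
Split {S0,S5,S7} by δ(·,1) → {S5,S7} and {S0}.
The partition is now stable with 4 blocks: {S1,S2} | {S5,S7} | {S4} | {S0}.
The equivalence class containing S4 is {S4}, of size 1.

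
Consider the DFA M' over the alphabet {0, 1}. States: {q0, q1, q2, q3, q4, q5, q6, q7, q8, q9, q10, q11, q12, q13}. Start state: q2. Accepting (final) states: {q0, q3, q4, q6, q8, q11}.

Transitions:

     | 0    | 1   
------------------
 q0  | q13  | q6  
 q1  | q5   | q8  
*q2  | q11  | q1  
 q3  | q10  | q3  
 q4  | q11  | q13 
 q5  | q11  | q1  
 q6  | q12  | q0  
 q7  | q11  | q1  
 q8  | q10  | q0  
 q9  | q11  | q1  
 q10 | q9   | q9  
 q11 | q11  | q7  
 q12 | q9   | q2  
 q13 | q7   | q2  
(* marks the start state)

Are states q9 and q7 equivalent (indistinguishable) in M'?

Yes

States {q3,q4} cannot be reached from the start state, so discard them.
P0 = {q0,q6,q8,q11} | {q1,q2,q5,q7,q9,q10,q12,q13}.
Refine {q0,q6,q8,q11} on symbol 0: members go to different blocks, giving {q0,q6,q8} and {q11}.
On input 0, block {q1,q2,q5,q7,q9,q10,q12,q13} splits into {q1,q10,q12,q13} and {q2,q5,q7,q9}.
Refine {q1,q10,q12,q13} on symbol 1: members go to different blocks, giving {q10,q12,q13} and {q1}.
No further refinement is possible. Final partition (5 blocks): {q0,q6,q8} | {q10,q12,q13} | {q11} | {q2,q5,q7,q9} | {q1}.
q9 and q7 lie in the same block of the stable partition, so they are equivalent — no string distinguishes them.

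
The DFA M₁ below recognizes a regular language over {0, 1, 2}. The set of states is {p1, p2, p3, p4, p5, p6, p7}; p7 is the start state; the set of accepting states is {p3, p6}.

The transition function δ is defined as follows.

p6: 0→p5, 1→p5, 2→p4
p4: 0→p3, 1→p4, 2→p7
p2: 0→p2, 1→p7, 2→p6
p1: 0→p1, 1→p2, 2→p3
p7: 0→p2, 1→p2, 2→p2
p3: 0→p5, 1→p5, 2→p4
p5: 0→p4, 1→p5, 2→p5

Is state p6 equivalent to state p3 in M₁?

First remove the unreachable states {p1}; 6 states remain.
Initial partition by acceptance: {p3,p6} | {p2,p4,p5,p7}.
Split {p2,p4,p5,p7} by δ(·,0) → {p2,p5,p7} and {p4}.
Refine {p2,p5,p7} on symbol 0: members go to different blocks, giving {p2,p7} and {p5}.
On input 2, block {p2,p7} splits into {p2} and {p7}.
Stable partition: {p3,p6} | {p2} | {p4} | {p5} | {p7} — 5 equivalence classes.
p6 and p3 lie in the same block of the stable partition, so they are equivalent — no string distinguishes them.

Yes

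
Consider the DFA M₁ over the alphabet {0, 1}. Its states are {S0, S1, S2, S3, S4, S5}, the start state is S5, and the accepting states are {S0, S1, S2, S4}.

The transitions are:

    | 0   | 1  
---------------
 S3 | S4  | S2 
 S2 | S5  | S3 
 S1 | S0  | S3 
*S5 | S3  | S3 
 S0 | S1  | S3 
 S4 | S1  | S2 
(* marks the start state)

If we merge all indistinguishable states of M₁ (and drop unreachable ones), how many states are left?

5

Every state is reachable, so we keep all 6.
Initial partition by acceptance: {S0,S1,S2,S4} | {S3,S5}.
Split {S0,S1,S2,S4} by δ(·,0) → {S0,S1,S4} and {S2}.
Refine {S0,S1,S4} on symbol 1: members go to different blocks, giving {S0,S1} and {S4}.
On input 0, block {S3,S5} splits into {S3} and {S5}.
Stable partition: {S0,S1} | {S3} | {S2} | {S4} | {S5} — 5 equivalence classes.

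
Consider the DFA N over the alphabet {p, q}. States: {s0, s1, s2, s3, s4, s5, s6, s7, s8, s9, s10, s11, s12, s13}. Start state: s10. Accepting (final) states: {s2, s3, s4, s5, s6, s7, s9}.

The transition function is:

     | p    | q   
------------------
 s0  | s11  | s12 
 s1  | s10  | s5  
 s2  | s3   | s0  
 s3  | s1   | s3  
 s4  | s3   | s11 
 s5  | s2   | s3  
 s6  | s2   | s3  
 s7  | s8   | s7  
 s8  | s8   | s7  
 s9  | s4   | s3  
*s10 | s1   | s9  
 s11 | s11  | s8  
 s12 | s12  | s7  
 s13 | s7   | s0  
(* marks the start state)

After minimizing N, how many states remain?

7

Reachable states from the start: {s0,s1,s2,s3,s4,s5,s7,s8,s9,s10,s11,s12}. Unreachable: {s6,s13} — drop them.
Start with accepting vs non-accepting: {s2,s3,s4,s5,s7,s9} | {s0,s1,s8,s10,s11,s12}.
Split {s2,s3,s4,s5,s7,s9} by δ(·,p) → {s2,s4,s5,s9} and {s3,s7}.
Refine {s2,s4,s5,s9} on symbol p: members go to different blocks, giving {s2,s4} and {s5,s9}.
On input q, block {s0,s1,s8,s10,s11,s12} splits into {s0,s11} and {s1,s10} and {s8,s12}.
Refine {s3,s7} on symbol p: members go to different blocks, giving {s3} and {s7}.
No further refinement is possible. Final partition (7 blocks): {s2,s4} | {s0,s11} | {s3} | {s5,s9} | {s1,s10} | {s8,s12} | {s7}.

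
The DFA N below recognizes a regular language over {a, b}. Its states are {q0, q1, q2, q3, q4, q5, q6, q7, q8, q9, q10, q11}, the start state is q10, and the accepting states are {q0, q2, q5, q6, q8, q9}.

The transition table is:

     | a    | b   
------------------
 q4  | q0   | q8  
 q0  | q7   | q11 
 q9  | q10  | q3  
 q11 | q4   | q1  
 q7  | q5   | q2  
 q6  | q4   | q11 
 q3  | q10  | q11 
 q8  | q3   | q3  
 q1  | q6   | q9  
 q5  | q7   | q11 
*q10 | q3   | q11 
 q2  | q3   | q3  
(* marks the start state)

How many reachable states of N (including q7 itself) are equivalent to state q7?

3

Initial partition by acceptance: {q0,q2,q5,q6,q8,q9} | {q1,q3,q4,q7,q10,q11}.
On input a, block {q1,q3,q4,q7,q10,q11} splits into {q1,q4,q7} and {q3,q10,q11}.
Split {q0,q2,q5,q6,q8,q9} by δ(·,a) → {q0,q5,q6} and {q2,q8,q9}.
Refine {q3,q10,q11} on symbol a: members go to different blocks, giving {q3,q10} and {q11}.
Stable partition: {q0,q5,q6} | {q1,q4,q7} | {q3,q10} | {q2,q8,q9} | {q11} — 5 equivalence classes.
State q7 belongs to the block {q1,q4,q7}, which has 3 states.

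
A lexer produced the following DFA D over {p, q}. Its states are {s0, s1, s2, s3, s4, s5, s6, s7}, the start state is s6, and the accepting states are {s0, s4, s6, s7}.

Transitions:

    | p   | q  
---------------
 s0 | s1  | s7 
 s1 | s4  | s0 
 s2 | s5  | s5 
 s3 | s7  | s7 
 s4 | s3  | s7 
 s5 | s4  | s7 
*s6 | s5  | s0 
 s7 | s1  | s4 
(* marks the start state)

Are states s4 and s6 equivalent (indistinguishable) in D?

States {s2} cannot be reached from the start state, so discard them.
Initial partition by acceptance: {s0,s4,s6,s7} | {s1,s3,s5}.
Stable partition: {s0,s4,s6,s7} | {s1,s3,s5} — 2 equivalence classes.
s4 and s6 lie in the same block of the stable partition, so they are equivalent — no string distinguishes them.

Yes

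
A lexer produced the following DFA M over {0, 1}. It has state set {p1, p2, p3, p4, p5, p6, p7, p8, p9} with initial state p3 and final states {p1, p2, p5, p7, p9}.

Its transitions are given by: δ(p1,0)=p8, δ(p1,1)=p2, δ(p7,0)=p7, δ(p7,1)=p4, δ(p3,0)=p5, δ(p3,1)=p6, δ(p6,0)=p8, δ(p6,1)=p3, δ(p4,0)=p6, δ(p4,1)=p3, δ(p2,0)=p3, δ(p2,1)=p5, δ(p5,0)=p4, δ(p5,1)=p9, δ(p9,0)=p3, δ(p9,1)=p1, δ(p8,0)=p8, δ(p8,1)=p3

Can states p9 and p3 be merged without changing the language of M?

No

Reachable states from the start: {p1,p2,p3,p4,p5,p6,p8,p9}. Unreachable: {p7} — drop them.
P0 = {p1,p2,p5,p9} | {p3,p4,p6,p8}.
On input 0, block {p3,p4,p6,p8} splits into {p4,p6,p8} and {p3}.
On input 0, block {p1,p2,p5,p9} splits into {p1,p5} and {p2,p9}.
Stable partition: {p1,p5} | {p4,p6,p8} | {p3} | {p2,p9} — 4 equivalence classes.
p9 and p3 end up in different blocks, so they are distinguishable. For instance, the string 'ε' is accepted from only p9.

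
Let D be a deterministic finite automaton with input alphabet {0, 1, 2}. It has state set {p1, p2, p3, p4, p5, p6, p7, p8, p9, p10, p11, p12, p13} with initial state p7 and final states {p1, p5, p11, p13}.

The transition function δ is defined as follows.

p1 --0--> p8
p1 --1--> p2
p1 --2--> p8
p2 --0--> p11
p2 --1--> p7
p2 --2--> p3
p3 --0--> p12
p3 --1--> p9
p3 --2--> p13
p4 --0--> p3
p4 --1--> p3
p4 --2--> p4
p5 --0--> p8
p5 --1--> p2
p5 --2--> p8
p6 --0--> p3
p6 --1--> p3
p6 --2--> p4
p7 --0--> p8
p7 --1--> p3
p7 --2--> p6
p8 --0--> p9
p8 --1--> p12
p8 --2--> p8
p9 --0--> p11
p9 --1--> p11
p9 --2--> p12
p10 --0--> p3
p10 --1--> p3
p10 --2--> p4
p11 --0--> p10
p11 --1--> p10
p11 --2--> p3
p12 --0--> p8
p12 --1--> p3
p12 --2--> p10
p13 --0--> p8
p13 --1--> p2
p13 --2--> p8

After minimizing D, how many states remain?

8

Reachable states from the start: {p2,p3,p4,p6,p7,p8,p9,p10,p11,p12,p13}. Unreachable: {p1,p5} — drop them.
Initial partition by acceptance: {p11,p13} | {p2,p3,p4,p6,p7,p8,p9,p10,p12}.
On input 0, block {p2,p3,p4,p6,p7,p8,p9,p10,p12} splits into {p3,p4,p6,p7,p8,p10,p12} and {p2,p9}.
On input 1, block {p11,p13} splits into {p11} and {p13}.
Refine {p3,p4,p6,p7,p8,p10,p12} on symbol 0: members go to different blocks, giving {p3,p4,p6,p7,p10,p12} and {p8}.
On input 0, block {p3,p4,p6,p7,p10,p12} splits into {p3,p4,p6,p10} and {p7,p12}.
Split {p3,p4,p6,p10} by δ(·,0) → {p4,p6,p10} and {p3}.
Refine {p2,p9} on symbol 1: members go to different blocks, giving {p2} and {p9}.
No further refinement is possible. Final partition (8 blocks): {p11} | {p4,p6,p10} | {p2} | {p13} | {p8} | {p7,p12} | {p3} | {p9}.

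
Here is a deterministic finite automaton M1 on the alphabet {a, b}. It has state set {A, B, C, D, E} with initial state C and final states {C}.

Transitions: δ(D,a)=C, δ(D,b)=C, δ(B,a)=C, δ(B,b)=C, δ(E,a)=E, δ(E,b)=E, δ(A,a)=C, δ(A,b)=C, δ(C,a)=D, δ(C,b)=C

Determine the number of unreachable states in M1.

3

Starting at C and following transitions, the reachable set is {C, D}. That leaves A, B, E unreachable — 3 in total.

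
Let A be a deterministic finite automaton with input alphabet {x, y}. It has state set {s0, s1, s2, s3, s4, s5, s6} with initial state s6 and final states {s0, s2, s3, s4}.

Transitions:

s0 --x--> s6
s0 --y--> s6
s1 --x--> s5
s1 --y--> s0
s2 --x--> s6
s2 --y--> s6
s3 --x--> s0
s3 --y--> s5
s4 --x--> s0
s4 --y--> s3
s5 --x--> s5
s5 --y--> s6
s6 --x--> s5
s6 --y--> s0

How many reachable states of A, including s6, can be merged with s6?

1

First remove the unreachable states {s1,s2,s3,s4}; 3 states remain.
P0 = {s0} | {s5,s6}.
Refine {s5,s6} on symbol y: members go to different blocks, giving {s5} and {s6}.
No further refinement is possible. Final partition (3 blocks): {s0} | {s5} | {s6}.
The equivalence class containing s6 is {s6}, of size 1.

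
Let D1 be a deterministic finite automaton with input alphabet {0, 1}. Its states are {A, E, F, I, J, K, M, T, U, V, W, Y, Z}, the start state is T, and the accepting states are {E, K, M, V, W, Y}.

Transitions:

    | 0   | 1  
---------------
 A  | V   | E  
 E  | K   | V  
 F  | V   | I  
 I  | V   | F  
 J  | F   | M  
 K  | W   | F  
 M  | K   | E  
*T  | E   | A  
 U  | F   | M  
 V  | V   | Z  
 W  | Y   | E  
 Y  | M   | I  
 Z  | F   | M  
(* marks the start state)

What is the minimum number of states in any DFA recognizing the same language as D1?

8

States {J,U} cannot be reached from the start state, so discard them.
Start with accepting vs non-accepting: {E,K,M,V,W,Y} | {A,F,I,T,Z}.
Refine {E,K,M,V,W,Y} on symbol 1: members go to different blocks, giving {K,V,Y} and {E,M,W}.
Split {K,V,Y} by δ(·,0) → {K,Y} and {V}.
On input 0, block {A,F,I,T,Z} splits into {A,F,I} and {Z} and {T}.
Split {A,F,I} by δ(·,1) → {F,I} and {A}.
Split {E,M,W} by δ(·,1) → {M,W} and {E}.
The partition is now stable with 8 blocks: {K,Y} | {F,I} | {M,W} | {V} | {Z} | {T} | {A} | {E}.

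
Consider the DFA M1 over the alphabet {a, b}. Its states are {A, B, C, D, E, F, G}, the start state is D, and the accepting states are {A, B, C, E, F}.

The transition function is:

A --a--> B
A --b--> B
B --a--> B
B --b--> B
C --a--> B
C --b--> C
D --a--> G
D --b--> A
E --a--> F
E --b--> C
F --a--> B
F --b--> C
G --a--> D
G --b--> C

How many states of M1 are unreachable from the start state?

BFS from D reaches {A, B, C, D, G}; the 2 state(s) E, F are never visited.

2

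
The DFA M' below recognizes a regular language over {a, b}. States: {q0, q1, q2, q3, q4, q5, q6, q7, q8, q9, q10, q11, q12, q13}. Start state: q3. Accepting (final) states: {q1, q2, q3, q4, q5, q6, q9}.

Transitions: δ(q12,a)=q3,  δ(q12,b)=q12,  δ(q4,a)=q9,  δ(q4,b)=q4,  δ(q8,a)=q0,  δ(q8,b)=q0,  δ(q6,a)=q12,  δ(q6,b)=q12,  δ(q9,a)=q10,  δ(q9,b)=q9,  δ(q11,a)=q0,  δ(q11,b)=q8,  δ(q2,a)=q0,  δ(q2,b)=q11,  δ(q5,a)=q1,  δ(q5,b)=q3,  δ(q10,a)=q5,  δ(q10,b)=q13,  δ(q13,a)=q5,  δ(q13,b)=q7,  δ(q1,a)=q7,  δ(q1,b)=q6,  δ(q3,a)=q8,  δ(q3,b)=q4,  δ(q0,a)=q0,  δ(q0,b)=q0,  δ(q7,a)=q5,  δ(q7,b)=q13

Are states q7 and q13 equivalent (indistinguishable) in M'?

Yes

Reachable states from the start: {q0,q1,q3,q4,q5,q6,q7,q8,q9,q10,q12,q13}. Unreachable: {q2,q11} — drop them.
Start with accepting vs non-accepting: {q1,q3,q4,q5,q6,q9} | {q0,q7,q8,q10,q12,q13}.
Split {q1,q3,q4,q5,q6,q9} by δ(·,a) → {q1,q3,q6,q9} and {q4,q5}.
Split {q1,q3,q6,q9} by δ(·,b) → {q1,q9} and {q3} and {q6}.
On input b, block {q1,q9} splits into {q1} and {q9}.
On input a, block {q0,q7,q8,q10,q12,q13} splits into {q7,q10,q13} and {q0,q8} and {q12}.
Split {q4,q5} by δ(·,a) → {q4} and {q5}.
The partition is now stable with 9 blocks: {q1} | {q7,q10,q13} | {q4} | {q3} | {q6} | {q9} | {q0,q8} | {q12} | {q5}.
q7 and q13 lie in the same block of the stable partition, so they are equivalent — no string distinguishes them.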